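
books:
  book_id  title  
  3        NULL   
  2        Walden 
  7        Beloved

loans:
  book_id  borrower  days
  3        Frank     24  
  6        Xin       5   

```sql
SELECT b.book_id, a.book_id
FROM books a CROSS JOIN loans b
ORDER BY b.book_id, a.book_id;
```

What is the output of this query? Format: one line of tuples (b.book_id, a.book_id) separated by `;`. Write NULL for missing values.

CROSS JOIN pairs every row of `books` with every row of `loans`: 3 × 2 = 6 rows.

(3, 2); (3, 3); (3, 7); (6, 2); (6, 3); (6, 7)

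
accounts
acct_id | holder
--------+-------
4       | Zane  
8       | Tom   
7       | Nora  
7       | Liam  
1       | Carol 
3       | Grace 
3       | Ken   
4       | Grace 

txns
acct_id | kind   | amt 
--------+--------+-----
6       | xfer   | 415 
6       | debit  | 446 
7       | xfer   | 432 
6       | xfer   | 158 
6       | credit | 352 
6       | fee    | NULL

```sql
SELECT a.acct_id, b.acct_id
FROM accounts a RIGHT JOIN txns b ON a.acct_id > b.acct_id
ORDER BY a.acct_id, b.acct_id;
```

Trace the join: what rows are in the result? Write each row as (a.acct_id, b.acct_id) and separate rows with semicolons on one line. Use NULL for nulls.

(7, 6); (7, 6); (7, 6); (7, 6); (7, 6); (7, 6); (7, 6); (7, 6); (7, 6); (7, 6); (8, 6); (8, 6); (8, 6); (8, 6); (8, 6); (8, 7)

RIGHT JOIN keeps every row from `txns`; unmatched rows get NULL for `accounts`'s columns.
Matching on a.acct_id > b.acct_id.
Matched pairs: 16; unmatched b rows kept: 0.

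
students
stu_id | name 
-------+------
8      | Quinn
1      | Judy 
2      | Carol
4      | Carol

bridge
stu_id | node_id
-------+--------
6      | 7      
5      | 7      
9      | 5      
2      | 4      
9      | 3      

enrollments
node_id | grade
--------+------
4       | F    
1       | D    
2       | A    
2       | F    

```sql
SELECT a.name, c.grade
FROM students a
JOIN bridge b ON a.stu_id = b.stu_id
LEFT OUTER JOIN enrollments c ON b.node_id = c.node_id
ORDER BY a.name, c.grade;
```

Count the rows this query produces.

Evaluate left to right. First `students a INNER JOIN bridge b` on stu_id: 1 row(s).
Then LEFT JOIN `enrollments c` on node_id: each of those 1 rows is kept; rows whose b.node_id has no match in c get NULL for c's columns.
Result: 1 row(s).

1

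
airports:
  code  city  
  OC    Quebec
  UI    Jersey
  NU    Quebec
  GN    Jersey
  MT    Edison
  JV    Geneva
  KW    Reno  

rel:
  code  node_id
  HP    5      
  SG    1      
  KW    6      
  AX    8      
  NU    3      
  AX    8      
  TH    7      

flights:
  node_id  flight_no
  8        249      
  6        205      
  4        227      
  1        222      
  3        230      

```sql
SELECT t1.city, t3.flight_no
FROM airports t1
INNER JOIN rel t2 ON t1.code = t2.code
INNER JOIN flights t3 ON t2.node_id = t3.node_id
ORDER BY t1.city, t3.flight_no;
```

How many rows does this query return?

Evaluate left to right. First `airports t1 INNER JOIN rel t2` on code: 2 row(s).
Then INNER JOIN `flights t3` on node_id: keep only rows whose t2.node_id appears in t3.
Result: 2 row(s).

2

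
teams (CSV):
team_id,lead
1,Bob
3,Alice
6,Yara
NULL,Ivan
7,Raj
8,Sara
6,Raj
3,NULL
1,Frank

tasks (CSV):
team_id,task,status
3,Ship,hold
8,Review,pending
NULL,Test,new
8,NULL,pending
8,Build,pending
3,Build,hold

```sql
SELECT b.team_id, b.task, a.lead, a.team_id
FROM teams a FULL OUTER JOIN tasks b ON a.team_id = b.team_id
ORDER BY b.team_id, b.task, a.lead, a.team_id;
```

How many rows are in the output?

14

FULL OUTER JOIN keeps every row from both sides; unmatched rows get NULL for the other side's columns.
Matching on a.team_id = b.team_id. A NULL in a compared column never satisfies the condition.
Matched pairs: 7; unmatched a rows kept: 6; unmatched b rows kept: 1.
Total: 7 matched + 7 padded = 14 rows.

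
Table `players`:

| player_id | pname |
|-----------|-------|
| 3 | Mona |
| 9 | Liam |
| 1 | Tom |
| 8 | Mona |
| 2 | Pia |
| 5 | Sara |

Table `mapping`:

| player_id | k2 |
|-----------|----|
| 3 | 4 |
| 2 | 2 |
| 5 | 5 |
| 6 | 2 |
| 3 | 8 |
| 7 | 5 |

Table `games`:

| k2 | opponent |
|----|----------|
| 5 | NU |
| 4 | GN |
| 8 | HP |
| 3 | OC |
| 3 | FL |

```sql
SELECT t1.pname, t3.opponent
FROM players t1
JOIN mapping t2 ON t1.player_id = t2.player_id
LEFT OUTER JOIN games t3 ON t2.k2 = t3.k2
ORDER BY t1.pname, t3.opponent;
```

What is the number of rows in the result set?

4

Step 1 — t1 INNER JOIN t2 on player_id → 4 row(s).
Then LEFT JOIN `games t3` on k2: each of those 4 rows is kept; rows whose t2.k2 has no match in t3 get NULL for t3's columns.
Result: 4 row(s).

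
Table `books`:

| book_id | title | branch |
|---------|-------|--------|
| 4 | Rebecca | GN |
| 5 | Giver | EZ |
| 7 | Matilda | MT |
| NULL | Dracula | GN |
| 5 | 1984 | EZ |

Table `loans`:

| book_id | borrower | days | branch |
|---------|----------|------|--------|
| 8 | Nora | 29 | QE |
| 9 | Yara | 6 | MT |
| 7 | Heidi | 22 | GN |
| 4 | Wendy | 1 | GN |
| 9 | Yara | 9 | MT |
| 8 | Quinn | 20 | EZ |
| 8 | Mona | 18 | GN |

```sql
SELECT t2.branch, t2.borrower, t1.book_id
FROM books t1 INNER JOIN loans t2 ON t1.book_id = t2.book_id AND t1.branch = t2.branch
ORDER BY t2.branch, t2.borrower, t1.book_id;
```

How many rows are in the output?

INNER JOIN keeps only pairs where the ON condition holds.
Matching on t1.book_id = t2.book_id AND t1.branch = t2.branch. A NULL in a compared column never satisfies the condition.
- t1 row (book_id=4, branch=GN): matches 1 t2 row(s) → 1 output row(s).
- t1 row (book_id=5, branch=EZ): no match → dropped.
- t1 row (book_id=7, branch=MT): no match → dropped.
- t1 row (book_id=NULL, branch=GN): no match → dropped.
- t1 row (book_id=5, branch=EZ): no match → dropped.
Total: 1 rows.

1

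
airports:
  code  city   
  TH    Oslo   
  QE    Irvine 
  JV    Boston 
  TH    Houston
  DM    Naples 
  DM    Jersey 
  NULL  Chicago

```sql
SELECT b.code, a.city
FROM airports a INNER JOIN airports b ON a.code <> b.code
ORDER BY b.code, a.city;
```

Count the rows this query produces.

INNER JOIN keeps only pairs where the ON condition holds.
Matching on a.code <> b.code. A NULL in a compared column never satisfies the condition.
- a (code=TH) pairs with 4 row(s) of b.
- a (code=QE) pairs with 5 row(s) of b.
- a (code=JV) pairs with 5 row(s) of b.
- a (code=TH) pairs with 4 row(s) of b.
- a (code=DM) pairs with 4 row(s) of b.
- a (code=DM) pairs with 4 row(s) of b.
- a (code=NULL) has no partner → excluded.
Total: 26 rows.

26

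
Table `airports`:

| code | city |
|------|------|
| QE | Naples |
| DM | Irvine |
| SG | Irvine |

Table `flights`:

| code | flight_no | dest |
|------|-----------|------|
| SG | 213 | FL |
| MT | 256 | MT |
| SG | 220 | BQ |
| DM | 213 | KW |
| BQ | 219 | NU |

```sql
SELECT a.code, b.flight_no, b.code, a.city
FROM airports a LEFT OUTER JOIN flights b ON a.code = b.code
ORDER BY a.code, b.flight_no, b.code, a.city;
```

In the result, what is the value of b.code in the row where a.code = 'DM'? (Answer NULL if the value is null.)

DM

LEFT JOIN keeps every row from `airports`; unmatched rows get NULL for `flights`'s columns.
Matching on a.code = b.code.
Matched pairs: 3; unmatched a rows kept: 1.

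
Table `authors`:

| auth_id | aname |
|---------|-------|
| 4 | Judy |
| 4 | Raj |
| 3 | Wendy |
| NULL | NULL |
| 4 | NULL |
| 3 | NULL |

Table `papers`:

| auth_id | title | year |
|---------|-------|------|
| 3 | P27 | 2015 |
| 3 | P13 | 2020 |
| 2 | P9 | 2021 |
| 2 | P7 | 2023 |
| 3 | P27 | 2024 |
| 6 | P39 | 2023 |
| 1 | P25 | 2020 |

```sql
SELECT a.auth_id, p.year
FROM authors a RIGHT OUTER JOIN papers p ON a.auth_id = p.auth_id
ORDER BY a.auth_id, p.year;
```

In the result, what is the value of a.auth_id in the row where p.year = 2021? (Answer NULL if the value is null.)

RIGHT JOIN keeps every row from `papers`; unmatched rows get NULL for `authors`'s columns.
Matching on a.auth_id = p.auth_id. A NULL in a compared column never satisfies the condition.
- a row (auth_id=4): no match.
- a row (auth_id=4): no match.
- a row (auth_id=3): matches 3 p row(s) → 3 output row(s).
- a row (auth_id=NULL): no match.
- a row (auth_id=4): no match.
- a row (auth_id=3): matches 3 p row(s) → 3 output row(s).
- 4 row(s) from p found no a partner → padded with NULL.

NULL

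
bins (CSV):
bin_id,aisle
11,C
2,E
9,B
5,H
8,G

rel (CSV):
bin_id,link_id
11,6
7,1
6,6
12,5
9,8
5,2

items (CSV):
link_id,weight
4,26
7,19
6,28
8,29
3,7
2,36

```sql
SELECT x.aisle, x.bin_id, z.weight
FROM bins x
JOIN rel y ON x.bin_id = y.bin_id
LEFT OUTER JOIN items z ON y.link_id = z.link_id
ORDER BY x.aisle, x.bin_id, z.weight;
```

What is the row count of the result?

3

Joins associate left-to-right: bins INNER JOIN rel on bin_id gives 3 intermediate row(s).
Then LEFT JOIN `items z` on link_id: each of those 3 rows is kept; rows whose y.link_id has no match in z get NULL for z's columns.
Result: 3 row(s).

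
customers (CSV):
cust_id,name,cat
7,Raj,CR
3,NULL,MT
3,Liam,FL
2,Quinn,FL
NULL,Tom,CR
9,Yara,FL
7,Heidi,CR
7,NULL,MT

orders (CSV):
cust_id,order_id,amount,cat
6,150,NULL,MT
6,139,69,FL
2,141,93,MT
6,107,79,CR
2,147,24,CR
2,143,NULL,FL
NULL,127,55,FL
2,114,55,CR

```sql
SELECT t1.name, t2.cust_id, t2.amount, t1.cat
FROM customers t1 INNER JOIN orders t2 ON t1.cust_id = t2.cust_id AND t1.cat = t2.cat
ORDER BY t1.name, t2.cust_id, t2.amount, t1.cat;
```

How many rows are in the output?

1

INNER JOIN keeps only pairs where the ON condition holds.
Matching on t1.cust_id = t2.cust_id AND t1.cat = t2.cat. A NULL in a compared column never satisfies the condition.
- cust_id=7, cat=CR: no matching t2 row, dropped.
- cust_id=3, cat=MT: no matching t2 row, dropped.
- cust_id=3, cat=FL: no matching t2 row, dropped.
- cust_id=2, cat=FL: 1 matching t2 row(s), so 1 row(s) emitted.
- cust_id=NULL, cat=CR: no matching t2 row, dropped.
- cust_id=9, cat=FL: no matching t2 row, dropped.
- cust_id=7, cat=CR: no matching t2 row, dropped.
- cust_id=7, cat=MT: no matching t2 row, dropped.
Total: 1 rows.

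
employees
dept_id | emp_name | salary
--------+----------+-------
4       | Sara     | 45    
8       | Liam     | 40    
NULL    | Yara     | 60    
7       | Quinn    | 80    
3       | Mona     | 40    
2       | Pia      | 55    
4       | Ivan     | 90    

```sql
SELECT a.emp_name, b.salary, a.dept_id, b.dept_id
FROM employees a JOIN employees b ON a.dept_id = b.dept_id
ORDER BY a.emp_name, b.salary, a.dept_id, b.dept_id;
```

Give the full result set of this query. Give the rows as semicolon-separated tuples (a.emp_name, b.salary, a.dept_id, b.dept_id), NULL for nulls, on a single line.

(Ivan, 45, 4, 4); (Ivan, 90, 4, 4); (Liam, 40, 8, 8); (Mona, 40, 3, 3); (Pia, 55, 2, 2); (Quinn, 80, 7, 7); (Sara, 45, 4, 4); (Sara, 90, 4, 4)

INNER JOIN keeps only pairs where the ON condition holds.
Matching on a.dept_id = b.dept_id. A NULL in a compared column never satisfies the condition.
- a row (dept_id=4): matches 2 b row(s) → 2 output row(s).
- a row (dept_id=8): matches 1 b row(s) → 1 output row(s).
- a row (dept_id=NULL): no match → dropped.
- a row (dept_id=7): matches 1 b row(s) → 1 output row(s).
- a row (dept_id=3): matches 1 b row(s) → 1 output row(s).
- a row (dept_id=2): matches 1 b row(s) → 1 output row(s).
- a row (dept_id=4): matches 2 b row(s) → 2 output row(s).
After projecting and ordering:
a.emp_name | b.salary | a.dept_id | b.dept_id
Ivan | 45 | 4 | 4
Ivan | 90 | 4 | 4
Liam | 40 | 8 | 8
Mona | 40 | 3 | 3
Pia | 55 | 2 | 2
Quinn | 80 | 7 | 7
Sara | 45 | 4 | 4
Sara | 90 | 4 | 4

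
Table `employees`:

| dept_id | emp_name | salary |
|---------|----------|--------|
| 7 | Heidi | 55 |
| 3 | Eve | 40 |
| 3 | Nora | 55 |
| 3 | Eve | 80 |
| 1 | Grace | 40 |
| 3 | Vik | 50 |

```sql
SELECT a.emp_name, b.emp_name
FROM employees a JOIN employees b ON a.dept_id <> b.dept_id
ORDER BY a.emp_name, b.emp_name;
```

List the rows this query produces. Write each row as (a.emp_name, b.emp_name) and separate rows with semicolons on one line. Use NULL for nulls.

INNER JOIN keeps only pairs where the ON condition holds.
Matching on a.dept_id <> b.dept_id.
- dept_id=7: 5 matching b row(s), so 5 row(s) emitted.
- dept_id=3: 2 matching b row(s), so 2 row(s) emitted.
- dept_id=3: 2 matching b row(s), so 2 row(s) emitted.
- dept_id=3: 2 matching b row(s), so 2 row(s) emitted.
- dept_id=1: 5 matching b row(s), so 5 row(s) emitted.
- dept_id=3: 2 matching b row(s), so 2 row(s) emitted.

(Eve, Grace); (Eve, Grace); (Eve, Heidi); (Eve, Heidi); (Grace, Eve); (Grace, Eve); (Grace, Heidi); (Grace, Nora); (Grace, Vik); (Heidi, Eve); (Heidi, Eve); (Heidi, Grace); (Heidi, Nora); (Heidi, Vik); (Nora, Grace); (Nora, Heidi); (Vik, Grace); (Vik, Heidi)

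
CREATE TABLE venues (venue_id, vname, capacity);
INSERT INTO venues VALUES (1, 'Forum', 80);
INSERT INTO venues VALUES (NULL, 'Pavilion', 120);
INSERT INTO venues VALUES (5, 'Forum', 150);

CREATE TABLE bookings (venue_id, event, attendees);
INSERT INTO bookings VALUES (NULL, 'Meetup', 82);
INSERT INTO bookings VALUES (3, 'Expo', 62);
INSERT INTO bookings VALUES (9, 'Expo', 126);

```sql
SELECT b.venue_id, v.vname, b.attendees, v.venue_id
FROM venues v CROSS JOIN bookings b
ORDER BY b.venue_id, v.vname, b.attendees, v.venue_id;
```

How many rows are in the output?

CROSS JOIN pairs every row of `venues` with every row of `bookings`: 3 × 3 = 9 rows.

9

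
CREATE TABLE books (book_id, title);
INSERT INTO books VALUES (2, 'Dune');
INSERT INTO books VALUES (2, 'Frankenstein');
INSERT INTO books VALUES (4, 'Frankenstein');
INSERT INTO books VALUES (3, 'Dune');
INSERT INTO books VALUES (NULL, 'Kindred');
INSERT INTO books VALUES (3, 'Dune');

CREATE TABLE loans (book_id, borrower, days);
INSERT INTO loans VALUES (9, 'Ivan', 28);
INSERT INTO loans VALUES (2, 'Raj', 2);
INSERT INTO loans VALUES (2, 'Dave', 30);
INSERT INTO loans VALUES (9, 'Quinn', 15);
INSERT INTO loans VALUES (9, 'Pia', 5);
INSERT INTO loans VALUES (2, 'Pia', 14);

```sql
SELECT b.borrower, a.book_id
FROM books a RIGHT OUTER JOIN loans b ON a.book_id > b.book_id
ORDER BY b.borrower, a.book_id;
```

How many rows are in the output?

RIGHT JOIN keeps every row from `loans`; unmatched rows get NULL for `books`'s columns.
Matching on a.book_id > b.book_id. A NULL in a compared column never satisfies the condition.
Matched pairs: 9; unmatched b rows kept: 3.
Total: 9 matched + 3 padded = 12 rows.

12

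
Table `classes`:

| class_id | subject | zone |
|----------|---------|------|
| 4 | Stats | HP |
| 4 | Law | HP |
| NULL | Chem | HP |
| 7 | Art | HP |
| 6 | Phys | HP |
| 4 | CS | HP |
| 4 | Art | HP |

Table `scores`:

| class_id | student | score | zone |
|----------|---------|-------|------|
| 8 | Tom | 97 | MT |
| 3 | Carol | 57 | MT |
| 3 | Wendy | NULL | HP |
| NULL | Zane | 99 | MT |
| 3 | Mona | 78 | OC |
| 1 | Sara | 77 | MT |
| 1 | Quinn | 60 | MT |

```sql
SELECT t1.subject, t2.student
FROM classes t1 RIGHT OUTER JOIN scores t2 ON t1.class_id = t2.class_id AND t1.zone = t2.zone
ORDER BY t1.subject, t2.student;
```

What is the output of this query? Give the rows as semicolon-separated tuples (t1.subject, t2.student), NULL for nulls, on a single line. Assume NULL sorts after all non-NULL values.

(NULL, Carol); (NULL, Mona); (NULL, Quinn); (NULL, Sara); (NULL, Tom); (NULL, Wendy); (NULL, Zane)

RIGHT JOIN keeps every row from `scores`; unmatched rows get NULL for `classes`'s columns.
Matching on t1.class_id = t2.class_id AND t1.zone = t2.zone. A NULL in a compared column never satisfies the condition.
- t1 row (class_id=4, zone=HP): no match.
- t1 row (class_id=4, zone=HP): no match.
- t1 row (class_id=NULL, zone=HP): no match.
- t1 row (class_id=7, zone=HP): no match.
- t1 row (class_id=6, zone=HP): no match.
- t1 row (class_id=4, zone=HP): no match.
- t1 row (class_id=4, zone=HP): no match.
- 7 row(s) from t2 found no t1 partner → padded with NULL.
After projecting and ordering:
t1.subject | t2.student
NULL | Carol
NULL | Mona
NULL | Quinn
NULL | Sara
NULL | Tom
NULL | Wendy
NULL | Zane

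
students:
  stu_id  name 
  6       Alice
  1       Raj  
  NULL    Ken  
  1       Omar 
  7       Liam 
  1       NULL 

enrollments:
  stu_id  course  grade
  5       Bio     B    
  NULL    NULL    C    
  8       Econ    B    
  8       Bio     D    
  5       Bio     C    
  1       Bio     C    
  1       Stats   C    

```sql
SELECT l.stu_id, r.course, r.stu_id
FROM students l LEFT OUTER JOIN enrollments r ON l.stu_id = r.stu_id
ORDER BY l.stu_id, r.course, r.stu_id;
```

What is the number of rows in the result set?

LEFT JOIN keeps every row from `students`; unmatched rows get NULL for `enrollments`'s columns.
Matching on l.stu_id = r.stu_id. A NULL in a compared column never satisfies the condition.
- l (stu_id=6) has no partner → padded with NULL.
- l (stu_id=1) pairs with 2 row(s) of r.
- l (stu_id=NULL) has no partner → padded with NULL.
- l (stu_id=1) pairs with 2 row(s) of r.
- l (stu_id=7) has no partner → padded with NULL.
- l (stu_id=1) pairs with 2 row(s) of r.
Total: 6 matched + 3 padded = 9 rows.

9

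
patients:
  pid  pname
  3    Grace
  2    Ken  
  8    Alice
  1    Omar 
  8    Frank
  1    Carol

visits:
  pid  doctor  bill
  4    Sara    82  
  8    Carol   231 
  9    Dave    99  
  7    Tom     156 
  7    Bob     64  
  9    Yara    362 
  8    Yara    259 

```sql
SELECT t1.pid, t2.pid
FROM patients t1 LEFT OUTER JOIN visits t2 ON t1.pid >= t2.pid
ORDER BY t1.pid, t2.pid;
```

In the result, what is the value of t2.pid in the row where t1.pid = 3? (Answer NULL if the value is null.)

LEFT JOIN keeps every row from `patients`; unmatched rows get NULL for `visits`'s columns.
Matching on t1.pid >= t2.pid.
Matched pairs: 10; unmatched t1 rows kept: 4.

NULL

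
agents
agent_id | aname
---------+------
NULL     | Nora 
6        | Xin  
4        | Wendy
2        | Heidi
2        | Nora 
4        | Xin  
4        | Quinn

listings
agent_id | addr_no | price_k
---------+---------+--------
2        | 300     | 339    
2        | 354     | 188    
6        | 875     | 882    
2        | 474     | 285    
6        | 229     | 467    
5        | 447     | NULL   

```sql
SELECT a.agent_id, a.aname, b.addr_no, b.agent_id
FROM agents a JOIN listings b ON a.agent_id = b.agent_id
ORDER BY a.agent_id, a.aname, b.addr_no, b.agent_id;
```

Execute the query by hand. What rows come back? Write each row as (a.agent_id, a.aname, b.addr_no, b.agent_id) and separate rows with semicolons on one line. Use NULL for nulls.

(2, Heidi, 300, 2); (2, Heidi, 354, 2); (2, Heidi, 474, 2); (2, Nora, 300, 2); (2, Nora, 354, 2); (2, Nora, 474, 2); (6, Xin, 229, 6); (6, Xin, 875, 6)

INNER JOIN keeps only pairs where the ON condition holds.
Matching on a.agent_id = b.agent_id. A NULL in a compared column never satisfies the condition.
- a (agent_id=NULL) has no partner → excluded.
- a (agent_id=6) pairs with 2 row(s) of b.
- a (agent_id=4) has no partner → excluded.
- a (agent_id=2) pairs with 3 row(s) of b.
- a (agent_id=2) pairs with 3 row(s) of b.
- a (agent_id=4) has no partner → excluded.
- a (agent_id=4) has no partner → excluded.
After projecting and ordering:
a.agent_id | a.aname | b.addr_no | b.agent_id
2 | Heidi | 300 | 2
2 | Heidi | 354 | 2
2 | Heidi | 474 | 2
2 | Nora | 300 | 2
2 | Nora | 354 | 2
2 | Nora | 474 | 2
6 | Xin | 229 | 6
6 | Xin | 875 | 6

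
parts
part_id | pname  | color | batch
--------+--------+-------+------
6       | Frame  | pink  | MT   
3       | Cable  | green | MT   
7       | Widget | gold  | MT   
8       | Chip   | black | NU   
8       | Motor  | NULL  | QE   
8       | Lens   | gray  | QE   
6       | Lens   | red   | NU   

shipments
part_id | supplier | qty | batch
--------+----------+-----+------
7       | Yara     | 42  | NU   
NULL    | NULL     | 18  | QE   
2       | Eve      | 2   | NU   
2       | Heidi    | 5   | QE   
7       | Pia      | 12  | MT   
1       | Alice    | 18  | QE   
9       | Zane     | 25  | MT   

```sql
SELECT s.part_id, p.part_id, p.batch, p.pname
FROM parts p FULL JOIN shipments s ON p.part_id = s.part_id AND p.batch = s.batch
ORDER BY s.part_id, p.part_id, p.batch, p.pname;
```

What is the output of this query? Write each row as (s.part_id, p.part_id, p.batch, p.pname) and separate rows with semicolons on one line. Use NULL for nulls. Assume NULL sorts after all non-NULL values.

(1, NULL, NULL, NULL); (2, NULL, NULL, NULL); (2, NULL, NULL, NULL); (7, 7, MT, Widget); (7, NULL, NULL, NULL); (9, NULL, NULL, NULL); (NULL, 3, MT, Cable); (NULL, 6, MT, Frame); (NULL, 6, NU, Lens); (NULL, 8, NU, Chip); (NULL, 8, QE, Lens); (NULL, 8, QE, Motor); (NULL, NULL, NULL, NULL)

FULL OUTER JOIN keeps every row from both sides; unmatched rows get NULL for the other side's columns.
Matching on p.part_id = s.part_id AND p.batch = s.batch. A NULL in a compared column never satisfies the condition.
Matched pairs: 1; unmatched p rows kept: 6; unmatched s rows kept: 6.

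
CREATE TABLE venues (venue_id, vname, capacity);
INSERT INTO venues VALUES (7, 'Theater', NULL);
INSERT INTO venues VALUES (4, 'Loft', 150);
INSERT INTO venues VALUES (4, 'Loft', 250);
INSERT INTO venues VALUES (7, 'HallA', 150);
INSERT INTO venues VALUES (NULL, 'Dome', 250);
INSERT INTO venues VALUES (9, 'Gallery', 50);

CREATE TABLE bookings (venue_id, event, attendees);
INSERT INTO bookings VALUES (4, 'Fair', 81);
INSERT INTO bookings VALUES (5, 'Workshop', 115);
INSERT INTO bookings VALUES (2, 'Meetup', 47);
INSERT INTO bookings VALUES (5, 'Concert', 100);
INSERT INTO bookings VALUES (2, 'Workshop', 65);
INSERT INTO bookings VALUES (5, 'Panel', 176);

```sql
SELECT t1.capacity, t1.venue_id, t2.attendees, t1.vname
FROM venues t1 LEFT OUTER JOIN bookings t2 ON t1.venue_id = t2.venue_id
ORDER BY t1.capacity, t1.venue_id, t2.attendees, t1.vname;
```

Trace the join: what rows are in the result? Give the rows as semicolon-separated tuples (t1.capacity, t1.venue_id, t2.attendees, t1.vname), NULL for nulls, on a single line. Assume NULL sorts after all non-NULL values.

LEFT JOIN keeps every row from `venues`; unmatched rows get NULL for `bookings`'s columns.
Matching on t1.venue_id = t2.venue_id. A NULL in a compared column never satisfies the condition.
- t1[0] venue_id=7 → no match; kept with NULLs on the t2 side.
- t1[1] venue_id=4 → 1 match(es) in t2 → 1 row(s).
- t1[2] venue_id=4 → 1 match(es) in t2 → 1 row(s).
- t1[3] venue_id=7 → no match; kept with NULLs on the t2 side.
- t1[4] venue_id=NULL → no match; kept with NULLs on the t2 side.
- t1[5] venue_id=9 → no match; kept with NULLs on the t2 side.
After projecting and ordering:
t1.capacity | t1.venue_id | t2.attendees | t1.vname
50 | 9 | NULL | Gallery
150 | 4 | 81 | Loft
150 | 7 | NULL | HallA
250 | 4 | 81 | Loft
250 | NULL | NULL | Dome
NULL | 7 | NULL | Theater

(50, 9, NULL, Gallery); (150, 4, 81, Loft); (150, 7, NULL, HallA); (250, 4, 81, Loft); (250, NULL, NULL, Dome); (NULL, 7, NULL, Theater)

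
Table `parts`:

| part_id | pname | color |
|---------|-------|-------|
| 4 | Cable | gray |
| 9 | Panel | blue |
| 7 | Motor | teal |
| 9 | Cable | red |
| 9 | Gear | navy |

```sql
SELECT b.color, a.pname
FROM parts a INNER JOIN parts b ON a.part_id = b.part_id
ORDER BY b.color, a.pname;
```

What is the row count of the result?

INNER JOIN keeps only pairs where the ON condition holds.
Matching on a.part_id = b.part_id.
- a (part_id=4) pairs with 1 row(s) of b.
- a (part_id=9) pairs with 3 row(s) of b.
- a (part_id=7) pairs with 1 row(s) of b.
- a (part_id=9) pairs with 3 row(s) of b.
- a (part_id=9) pairs with 3 row(s) of b.
Total: 11 rows.

11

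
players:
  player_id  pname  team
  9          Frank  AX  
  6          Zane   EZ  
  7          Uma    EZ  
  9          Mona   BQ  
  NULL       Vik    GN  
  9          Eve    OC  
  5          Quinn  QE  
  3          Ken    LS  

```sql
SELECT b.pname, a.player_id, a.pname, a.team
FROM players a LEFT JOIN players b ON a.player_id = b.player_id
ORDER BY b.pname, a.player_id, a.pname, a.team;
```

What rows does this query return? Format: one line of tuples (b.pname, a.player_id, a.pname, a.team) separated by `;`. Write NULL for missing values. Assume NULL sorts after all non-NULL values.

LEFT JOIN keeps every row from `players a`; unmatched rows get NULL for `players b`'s columns.
Matching on a.player_id = b.player_id. A NULL in a compared column never satisfies the condition.
- player_id=9: 3 matching b row(s), so 3 row(s) emitted.
- player_id=6: 1 matching b row(s), so 1 row(s) emitted.
- player_id=7: 1 matching b row(s), so 1 row(s) emitted.
- player_id=9: 3 matching b row(s), so 3 row(s) emitted.
- player_id=NULL: no b row matches, row kept with b columns NULL.
- player_id=9: 3 matching b row(s), so 3 row(s) emitted.
- player_id=5: 1 matching b row(s), so 1 row(s) emitted.
- player_id=3: 1 matching b row(s), so 1 row(s) emitted.

(Eve, 9, Eve, OC); (Eve, 9, Frank, AX); (Eve, 9, Mona, BQ); (Frank, 9, Eve, OC); (Frank, 9, Frank, AX); (Frank, 9, Mona, BQ); (Ken, 3, Ken, LS); (Mona, 9, Eve, OC); (Mona, 9, Frank, AX); (Mona, 9, Mona, BQ); (Quinn, 5, Quinn, QE); (Uma, 7, Uma, EZ); (Zane, 6, Zane, EZ); (NULL, NULL, Vik, GN)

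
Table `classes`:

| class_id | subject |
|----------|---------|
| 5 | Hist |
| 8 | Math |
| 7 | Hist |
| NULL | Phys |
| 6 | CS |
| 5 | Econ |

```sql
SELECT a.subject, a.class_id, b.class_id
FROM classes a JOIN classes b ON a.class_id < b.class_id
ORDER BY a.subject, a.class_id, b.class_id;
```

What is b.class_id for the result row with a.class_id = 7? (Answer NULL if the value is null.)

INNER JOIN keeps only pairs where the ON condition holds.
Matching on a.class_id < b.class_id. A NULL in a compared column never satisfies the condition.
- a (class_id=5) pairs with 3 row(s) of b.
- a (class_id=8) has no partner → excluded.
- a (class_id=7) pairs with 1 row(s) of b.
- a (class_id=NULL) has no partner → excluded.
- a (class_id=6) pairs with 2 row(s) of b.
- a (class_id=5) pairs with 3 row(s) of b.

8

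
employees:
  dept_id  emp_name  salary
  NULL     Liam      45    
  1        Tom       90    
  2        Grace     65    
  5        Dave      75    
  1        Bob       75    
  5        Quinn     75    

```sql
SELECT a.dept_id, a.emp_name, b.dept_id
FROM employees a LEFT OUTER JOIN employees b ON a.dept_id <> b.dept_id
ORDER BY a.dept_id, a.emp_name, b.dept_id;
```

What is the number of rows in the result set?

17

LEFT JOIN keeps every row from `employees a`; unmatched rows get NULL for `employees b`'s columns.
Matching on a.dept_id <> b.dept_id. A NULL in a compared column never satisfies the condition.
- a row (dept_id=NULL): no match → kept, b columns NULL.
- a row (dept_id=1): matches 3 b row(s) → 3 output row(s).
- a row (dept_id=2): matches 4 b row(s) → 4 output row(s).
- a row (dept_id=5): matches 3 b row(s) → 3 output row(s).
- a row (dept_id=1): matches 3 b row(s) → 3 output row(s).
- a row (dept_id=5): matches 3 b row(s) → 3 output row(s).
Total: 16 matched + 1 padded = 17 rows.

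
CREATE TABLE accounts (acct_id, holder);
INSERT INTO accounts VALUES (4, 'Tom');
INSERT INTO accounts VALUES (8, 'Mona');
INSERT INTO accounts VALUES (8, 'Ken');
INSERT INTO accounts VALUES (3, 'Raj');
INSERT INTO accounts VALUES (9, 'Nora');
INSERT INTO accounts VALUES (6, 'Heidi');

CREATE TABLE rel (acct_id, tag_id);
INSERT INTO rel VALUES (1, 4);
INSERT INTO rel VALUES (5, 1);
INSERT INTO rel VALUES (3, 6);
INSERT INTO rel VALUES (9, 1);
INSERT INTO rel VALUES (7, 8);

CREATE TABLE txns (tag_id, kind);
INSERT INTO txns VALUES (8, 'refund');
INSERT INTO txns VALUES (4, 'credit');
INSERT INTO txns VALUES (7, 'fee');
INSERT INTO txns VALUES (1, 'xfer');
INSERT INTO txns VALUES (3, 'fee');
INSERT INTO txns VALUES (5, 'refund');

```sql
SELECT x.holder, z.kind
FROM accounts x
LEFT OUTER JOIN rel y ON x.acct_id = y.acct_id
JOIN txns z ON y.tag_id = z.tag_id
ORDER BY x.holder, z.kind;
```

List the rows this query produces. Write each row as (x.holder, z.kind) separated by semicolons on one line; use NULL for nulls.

(Nora, xfer)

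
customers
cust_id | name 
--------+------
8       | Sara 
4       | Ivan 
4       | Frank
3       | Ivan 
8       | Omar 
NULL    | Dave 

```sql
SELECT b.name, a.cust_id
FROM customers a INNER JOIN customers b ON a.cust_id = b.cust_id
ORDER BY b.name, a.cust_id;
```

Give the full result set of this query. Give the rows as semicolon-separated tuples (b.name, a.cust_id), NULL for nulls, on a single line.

(Frank, 4); (Frank, 4); (Ivan, 3); (Ivan, 4); (Ivan, 4); (Omar, 8); (Omar, 8); (Sara, 8); (Sara, 8)

INNER JOIN keeps only pairs where the ON condition holds.
Matching on a.cust_id = b.cust_id. A NULL in a compared column never satisfies the condition.
- a row (cust_id=8): matches 2 b row(s) → 2 output row(s).
- a row (cust_id=4): matches 2 b row(s) → 2 output row(s).
- a row (cust_id=4): matches 2 b row(s) → 2 output row(s).
- a row (cust_id=3): matches 1 b row(s) → 1 output row(s).
- a row (cust_id=8): matches 2 b row(s) → 2 output row(s).
- a row (cust_id=NULL): no match → dropped.
After projecting and ordering:
b.name | a.cust_id
Frank | 4
Frank | 4
Ivan | 3
Ivan | 4
Ivan | 4
Omar | 8
Omar | 8
Sara | 8
Sara | 8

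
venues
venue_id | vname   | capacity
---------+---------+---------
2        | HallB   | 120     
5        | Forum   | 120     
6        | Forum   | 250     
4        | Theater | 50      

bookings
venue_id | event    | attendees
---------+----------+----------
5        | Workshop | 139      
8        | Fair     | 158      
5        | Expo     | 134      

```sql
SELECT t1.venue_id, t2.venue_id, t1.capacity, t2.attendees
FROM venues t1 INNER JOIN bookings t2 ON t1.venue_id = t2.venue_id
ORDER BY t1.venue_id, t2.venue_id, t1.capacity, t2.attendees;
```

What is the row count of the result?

2

INNER JOIN keeps only pairs where the ON condition holds.
Matching on t1.venue_id = t2.venue_id.
- venue_id=2: no matching t2 row, dropped.
- venue_id=5: 2 matching t2 row(s), so 2 row(s) emitted.
- venue_id=6: no matching t2 row, dropped.
- venue_id=4: no matching t2 row, dropped.
Total: 2 rows.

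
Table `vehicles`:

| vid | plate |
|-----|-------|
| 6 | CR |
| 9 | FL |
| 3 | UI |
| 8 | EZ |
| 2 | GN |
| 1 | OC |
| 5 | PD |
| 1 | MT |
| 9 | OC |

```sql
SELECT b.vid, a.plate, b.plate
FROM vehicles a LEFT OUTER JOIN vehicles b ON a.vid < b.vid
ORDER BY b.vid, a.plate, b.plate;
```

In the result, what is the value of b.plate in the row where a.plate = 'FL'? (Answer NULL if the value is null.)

LEFT JOIN keeps every row from `vehicles a`; unmatched rows get NULL for `vehicles b`'s columns.
Matching on a.vid < b.vid.
- a (vid=6) pairs with 3 row(s) of b.
- a (vid=9) has no partner → padded with NULL.
- a (vid=3) pairs with 5 row(s) of b.
- a (vid=8) pairs with 2 row(s) of b.
- a (vid=2) pairs with 6 row(s) of b.
- a (vid=1) pairs with 7 row(s) of b.
- a (vid=5) pairs with 4 row(s) of b.
- a (vid=1) pairs with 7 row(s) of b.
- a (vid=9) has no partner → padded with NULL.

NULL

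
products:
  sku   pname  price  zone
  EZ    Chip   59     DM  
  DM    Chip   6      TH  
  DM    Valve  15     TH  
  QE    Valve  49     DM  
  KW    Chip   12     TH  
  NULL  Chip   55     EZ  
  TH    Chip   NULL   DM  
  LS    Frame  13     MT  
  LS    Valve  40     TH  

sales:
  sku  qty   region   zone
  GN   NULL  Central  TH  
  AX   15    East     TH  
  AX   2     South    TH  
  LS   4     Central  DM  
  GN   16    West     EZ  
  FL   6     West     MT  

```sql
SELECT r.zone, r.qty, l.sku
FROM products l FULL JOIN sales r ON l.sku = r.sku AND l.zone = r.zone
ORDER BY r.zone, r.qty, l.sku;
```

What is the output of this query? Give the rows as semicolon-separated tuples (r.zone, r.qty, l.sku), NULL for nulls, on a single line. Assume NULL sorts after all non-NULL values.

(DM, 4, NULL); (EZ, 16, NULL); (MT, 6, NULL); (TH, 2, NULL); (TH, 15, NULL); (TH, NULL, NULL); (NULL, NULL, DM); (NULL, NULL, DM); (NULL, NULL, EZ); (NULL, NULL, KW); (NULL, NULL, LS); (NULL, NULL, LS); (NULL, NULL, QE); (NULL, NULL, TH); (NULL, NULL, NULL)

FULL OUTER JOIN keeps every row from both sides; unmatched rows get NULL for the other side's columns.
Matching on l.sku = r.sku AND l.zone = r.zone. A NULL in a compared column never satisfies the condition.
Matched pairs: 0; unmatched l rows kept: 9; unmatched r rows kept: 6.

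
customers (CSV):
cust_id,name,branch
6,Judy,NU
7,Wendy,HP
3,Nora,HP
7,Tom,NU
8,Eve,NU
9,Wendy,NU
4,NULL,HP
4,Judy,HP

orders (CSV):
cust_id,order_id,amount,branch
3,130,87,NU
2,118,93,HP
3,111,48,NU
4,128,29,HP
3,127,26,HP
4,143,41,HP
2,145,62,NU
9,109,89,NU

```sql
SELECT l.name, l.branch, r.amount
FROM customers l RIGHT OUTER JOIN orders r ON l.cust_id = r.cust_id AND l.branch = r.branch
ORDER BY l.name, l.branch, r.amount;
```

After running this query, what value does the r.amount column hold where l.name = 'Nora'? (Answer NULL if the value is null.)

RIGHT JOIN keeps every row from `orders`; unmatched rows get NULL for `customers`'s columns.
Matching on l.cust_id = r.cust_id AND l.branch = r.branch.
- l (cust_id=6, branch=NU) has no partner in r.
- l (cust_id=7, branch=HP) has no partner in r.
- l (cust_id=3, branch=HP) pairs with 1 row(s) of r.
- l (cust_id=7, branch=NU) has no partner in r.
- l (cust_id=8, branch=NU) has no partner in r.
- l (cust_id=9, branch=NU) pairs with 1 row(s) of r.
- l (cust_id=4, branch=HP) pairs with 2 row(s) of r.
- l (cust_id=4, branch=HP) pairs with 2 row(s) of r.
- 4 row(s) from r found no l partner → padded with NULL.

26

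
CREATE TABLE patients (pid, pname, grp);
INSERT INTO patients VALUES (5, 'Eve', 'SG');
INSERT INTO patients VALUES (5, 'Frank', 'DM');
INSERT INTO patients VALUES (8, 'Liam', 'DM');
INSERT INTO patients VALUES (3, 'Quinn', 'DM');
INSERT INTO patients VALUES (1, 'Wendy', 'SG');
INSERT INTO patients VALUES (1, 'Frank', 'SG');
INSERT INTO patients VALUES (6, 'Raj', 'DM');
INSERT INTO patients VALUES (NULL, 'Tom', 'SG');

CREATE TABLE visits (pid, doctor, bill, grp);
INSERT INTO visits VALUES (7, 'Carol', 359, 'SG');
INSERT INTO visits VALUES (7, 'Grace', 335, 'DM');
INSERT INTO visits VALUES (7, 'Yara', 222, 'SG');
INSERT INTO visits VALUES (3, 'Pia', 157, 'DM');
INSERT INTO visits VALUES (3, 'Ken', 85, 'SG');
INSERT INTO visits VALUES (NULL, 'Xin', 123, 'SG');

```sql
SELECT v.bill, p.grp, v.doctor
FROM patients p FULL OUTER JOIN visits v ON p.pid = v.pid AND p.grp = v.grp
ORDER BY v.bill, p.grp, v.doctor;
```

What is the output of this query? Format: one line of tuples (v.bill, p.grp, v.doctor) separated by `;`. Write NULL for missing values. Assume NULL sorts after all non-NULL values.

(85, NULL, Ken); (123, NULL, Xin); (157, DM, Pia); (222, NULL, Yara); (335, NULL, Grace); (359, NULL, Carol); (NULL, DM, NULL); (NULL, DM, NULL); (NULL, DM, NULL); (NULL, SG, NULL); (NULL, SG, NULL); (NULL, SG, NULL); (NULL, SG, NULL)

FULL OUTER JOIN keeps every row from both sides; unmatched rows get NULL for the other side's columns.
Matching on p.pid = v.pid AND p.grp = v.grp. A NULL in a compared column never satisfies the condition.
- p (pid=5, grp=SG) has no partner → padded with NULL.
- p (pid=5, grp=DM) has no partner → padded with NULL.
- p (pid=8, grp=DM) has no partner → padded with NULL.
- p (pid=3, grp=DM) pairs with 1 row(s) of v.
- p (pid=1, grp=SG) has no partner → padded with NULL.
- p (pid=1, grp=SG) has no partner → padded with NULL.
- p (pid=6, grp=DM) has no partner → padded with NULL.
- p (pid=NULL, grp=SG) has no partner → padded with NULL.
- 5 v row(s) had no p match → kept, p columns NULL.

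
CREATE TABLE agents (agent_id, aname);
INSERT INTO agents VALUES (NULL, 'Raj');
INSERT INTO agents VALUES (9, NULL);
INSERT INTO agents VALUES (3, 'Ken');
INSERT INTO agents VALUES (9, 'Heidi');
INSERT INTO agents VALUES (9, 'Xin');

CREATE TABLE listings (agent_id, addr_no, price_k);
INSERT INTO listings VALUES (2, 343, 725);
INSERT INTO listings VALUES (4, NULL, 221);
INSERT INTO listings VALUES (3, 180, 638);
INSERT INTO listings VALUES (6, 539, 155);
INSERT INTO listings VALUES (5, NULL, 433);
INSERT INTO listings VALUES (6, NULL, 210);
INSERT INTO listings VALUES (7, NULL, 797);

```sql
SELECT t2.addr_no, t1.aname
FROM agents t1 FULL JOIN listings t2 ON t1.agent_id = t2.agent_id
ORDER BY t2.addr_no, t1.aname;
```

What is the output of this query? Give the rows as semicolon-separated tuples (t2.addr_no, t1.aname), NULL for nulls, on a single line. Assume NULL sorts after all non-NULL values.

(180, Ken); (343, NULL); (539, NULL); (NULL, Heidi); (NULL, Raj); (NULL, Xin); (NULL, NULL); (NULL, NULL); (NULL, NULL); (NULL, NULL); (NULL, NULL)

FULL OUTER JOIN keeps every row from both sides; unmatched rows get NULL for the other side's columns.
Matching on t1.agent_id = t2.agent_id. A NULL in a compared column never satisfies the condition.
- agent_id=NULL: no t2 row matches, row kept with t2 columns NULL.
- agent_id=9: no t2 row matches, row kept with t2 columns NULL.
- agent_id=3: 1 matching t2 row(s), so 1 row(s) emitted.
- agent_id=9: no t2 row matches, row kept with t2 columns NULL.
- agent_id=9: no t2 row matches, row kept with t2 columns NULL.
- plus 6 unmatched t2 row(s), each kept with NULL t1 columns.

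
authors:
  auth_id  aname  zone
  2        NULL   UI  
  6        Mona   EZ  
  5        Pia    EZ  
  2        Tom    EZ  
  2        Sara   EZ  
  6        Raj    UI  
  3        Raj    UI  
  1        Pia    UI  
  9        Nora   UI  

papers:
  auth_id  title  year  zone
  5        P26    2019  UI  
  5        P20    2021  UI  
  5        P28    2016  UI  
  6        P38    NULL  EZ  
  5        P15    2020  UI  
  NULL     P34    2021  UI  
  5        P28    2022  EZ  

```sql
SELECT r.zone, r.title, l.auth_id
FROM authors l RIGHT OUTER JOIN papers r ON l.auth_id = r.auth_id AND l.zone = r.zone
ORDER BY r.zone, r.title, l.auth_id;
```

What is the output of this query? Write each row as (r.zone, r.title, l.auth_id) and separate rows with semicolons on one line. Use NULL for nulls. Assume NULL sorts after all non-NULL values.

(EZ, P28, 5); (EZ, P38, 6); (UI, P15, NULL); (UI, P20, NULL); (UI, P26, NULL); (UI, P28, NULL); (UI, P34, NULL)

RIGHT JOIN keeps every row from `papers`; unmatched rows get NULL for `authors`'s columns.
Matching on l.auth_id = r.auth_id AND l.zone = r.zone. A NULL in a compared column never satisfies the condition.
- l[0] auth_id=2, zone=UI → no match.
- l[1] auth_id=6, zone=EZ → 1 match(es) in r → 1 row(s).
- l[2] auth_id=5, zone=EZ → 1 match(es) in r → 1 row(s).
- l[3] auth_id=2, zone=EZ → no match.
- l[4] auth_id=2, zone=EZ → no match.
- l[5] auth_id=6, zone=UI → no match.
- l[6] auth_id=3, zone=UI → no match.
- l[7] auth_id=1, zone=UI → no match.
- l[8] auth_id=9, zone=UI → no match.
- 5 row(s) from r found no l partner → padded with NULL.
After projecting and ordering:
r.zone | r.title | l.auth_id
EZ | P28 | 5
EZ | P38 | 6
UI | P15 | NULL
UI | P20 | NULL
UI | P26 | NULL
UI | P28 | NULL
UI | P34 | NULL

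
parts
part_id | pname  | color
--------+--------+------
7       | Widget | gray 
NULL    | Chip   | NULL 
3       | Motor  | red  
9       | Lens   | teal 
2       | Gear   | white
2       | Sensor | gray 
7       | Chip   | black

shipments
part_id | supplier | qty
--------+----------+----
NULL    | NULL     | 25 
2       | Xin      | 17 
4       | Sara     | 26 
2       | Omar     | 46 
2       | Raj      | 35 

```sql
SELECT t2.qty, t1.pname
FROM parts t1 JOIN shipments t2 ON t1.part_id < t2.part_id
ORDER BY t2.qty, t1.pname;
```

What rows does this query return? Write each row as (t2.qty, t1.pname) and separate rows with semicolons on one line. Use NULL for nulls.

INNER JOIN keeps only pairs where the ON condition holds.
Matching on t1.part_id < t2.part_id. A NULL in a compared column never satisfies the condition.
- t1 row (part_id=7): no match → dropped.
- t1 row (part_id=NULL): no match → dropped.
- t1 row (part_id=3): matches 1 t2 row(s) → 1 output row(s).
- t1 row (part_id=9): no match → dropped.
- t1 row (part_id=2): matches 1 t2 row(s) → 1 output row(s).
- t1 row (part_id=2): matches 1 t2 row(s) → 1 output row(s).
- t1 row (part_id=7): no match → dropped.
After projecting and ordering:
t2.qty | t1.pname
26 | Gear
26 | Motor
26 | Sensor

(26, Gear); (26, Motor); (26, Sensor)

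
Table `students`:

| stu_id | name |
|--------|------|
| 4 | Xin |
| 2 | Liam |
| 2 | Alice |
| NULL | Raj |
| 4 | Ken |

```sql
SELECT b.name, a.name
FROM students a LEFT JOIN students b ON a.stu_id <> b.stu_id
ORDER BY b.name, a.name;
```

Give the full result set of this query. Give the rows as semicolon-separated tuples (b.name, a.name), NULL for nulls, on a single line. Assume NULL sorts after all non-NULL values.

LEFT JOIN keeps every row from `students a`; unmatched rows get NULL for `students b`'s columns.
Matching on a.stu_id <> b.stu_id. A NULL in a compared column never satisfies the condition.
Matched pairs: 8; unmatched a rows kept: 1.

(Alice, Ken); (Alice, Xin); (Ken, Alice); (Ken, Liam); (Liam, Ken); (Liam, Xin); (Xin, Alice); (Xin, Liam); (NULL, Raj)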